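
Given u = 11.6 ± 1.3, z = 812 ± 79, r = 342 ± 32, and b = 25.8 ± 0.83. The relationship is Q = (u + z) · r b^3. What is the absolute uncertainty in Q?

7.99e+08

Let w = u + z = 824. δw = √(δu² + δz²) = √(1.69 + 6240) = 79.0, so δw/w = 0.0959.
Q is then a monomial in w, r, b:
δQ/Q = √((δw/w)² + (1·δr/r)² + (3·δb/b)²) = √(0.00920 + 0.00875 + 0.00931) = 0.165
Q = 4.84e+09, so δQ = 0.165 × 4.84e+09 = 7.99e+08.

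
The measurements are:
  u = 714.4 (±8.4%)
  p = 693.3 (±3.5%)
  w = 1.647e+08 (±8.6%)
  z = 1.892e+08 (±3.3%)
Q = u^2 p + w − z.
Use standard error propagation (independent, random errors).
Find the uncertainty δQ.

Let h = u^2·p = 3.538e+08. δh/h = √((2·δu/u)² + (1·δp/p)²) = √(0.0282 + 0.00123) = 0.172, so δh = 6.07e+07.
Q = h + w − z: δQ = √(δh² + δw² + δz²) = √(3.69e+15 + 2.01e+14 + 3.9e+13) = 6.27e+07

6.27e+07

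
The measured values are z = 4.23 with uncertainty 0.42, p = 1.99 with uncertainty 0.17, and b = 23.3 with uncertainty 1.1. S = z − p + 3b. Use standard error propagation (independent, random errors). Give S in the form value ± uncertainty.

72.1 ± 3.33

Absolute uncertainties add in quadrature for a linear combination:
  (δz)² = 0.176;  (δp)² = 0.0289;  (3·δb)² = 10.9
δS = √(11.1) = 3.33
S = 72.1.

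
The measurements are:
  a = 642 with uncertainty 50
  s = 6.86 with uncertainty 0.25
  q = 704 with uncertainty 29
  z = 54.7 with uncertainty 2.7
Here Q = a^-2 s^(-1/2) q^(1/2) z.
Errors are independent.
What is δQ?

0.000223

Q is a product of powers, so relative uncertainties combine in quadrature:
  (-2·δa/a)² = (-2×0.0779)² = 0.0243;  (−½·δs/s)² = (-0.5×0.0364)² = 0.000332;  (½·δq/q)² = (0.5×0.0412)² = 0.000424;  (1·δz/z)² = (1×0.0494)² = 0.00244
δQ/Q = √(0.0275) = 0.166
Q = 0.00134, so δQ = 0.166 × 0.00134 = 0.000223.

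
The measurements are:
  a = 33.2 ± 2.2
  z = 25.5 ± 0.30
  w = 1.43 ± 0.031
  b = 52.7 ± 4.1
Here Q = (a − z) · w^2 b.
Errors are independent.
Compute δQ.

250

Let u = a − z = 7.70. δu = √(δa² + δz²) = √(4.84 + 0.0900) = 2.22, so δu/u = 0.288.
Q is then a monomial in u, w, b:
δQ/Q = √((δu/u)² + (2·δw/w)² + (1·δb/b)²) = √(0.0832 + 0.00188 + 0.00605) = 0.302
Q = 830, so δQ = 0.302 × 830 = 250.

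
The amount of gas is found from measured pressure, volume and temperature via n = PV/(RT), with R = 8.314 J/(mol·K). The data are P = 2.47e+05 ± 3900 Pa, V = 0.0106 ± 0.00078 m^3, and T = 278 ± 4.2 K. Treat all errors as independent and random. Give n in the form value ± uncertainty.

1.13 ± 0.0870 mol

Products/powers → add relative errors in quadrature, weighted by exponent:
  (1·δP/P)² = (1×0.0158)² = 0.000249;  (1·δV/V)² = (1×0.0736)² = 0.00541;  (-1·δT/T)² = (-1×0.0151)² = 0.000228
δn/n = √(0.00589) = 0.0768
n = 1.13 mol, so δn = 0.0768 × 1.13 = 0.0870 mol.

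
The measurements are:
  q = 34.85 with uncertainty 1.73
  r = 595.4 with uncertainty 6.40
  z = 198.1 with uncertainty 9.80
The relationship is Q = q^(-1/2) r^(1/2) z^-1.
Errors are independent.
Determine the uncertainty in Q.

Q is a product of powers, so relative uncertainties combine in quadrature:
  (−½·δq/q)² = (-0.5×0.0496)² = 0.000616;  (½·δr/r)² = (0.5×0.0107)² = 2.89e-05;  (-1·δz/z)² = (-1×0.0495)² = 0.00245
δQ/Q = √(0.00309) = 0.0556
Q = 0.02087, so δQ = 0.0556 × 0.02087 = 0.00116.

0.00116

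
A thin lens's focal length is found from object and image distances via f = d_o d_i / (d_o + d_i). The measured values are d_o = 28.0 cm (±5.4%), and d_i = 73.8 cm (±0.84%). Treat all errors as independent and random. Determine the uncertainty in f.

∂f/∂d_o = (d_i/(d_o+d_i))² = 0.526;  ∂f/∂d_i = (d_o/(d_o+d_i))² = 0.0757
δf = √((∂f/∂d_o · δd_o)² + (∂f/∂d_i · δd_i)²) = √(0.631 + 0.00220) = 0.796 cm

0.796 cm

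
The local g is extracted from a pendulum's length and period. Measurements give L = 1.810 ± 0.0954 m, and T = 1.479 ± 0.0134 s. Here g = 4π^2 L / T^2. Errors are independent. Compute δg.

For a monomial g ∝ L, T^-2, fractional errors add in quadrature:
  (1·δL/L)² = (1×0.0527)² = 0.00278;  (-2·δT/T)² = (-2×0.00906)² = 0.000328
δg/g = √(0.00311) = 0.0557
g = 32.67 m/s^2, so δg = 0.0557 × 32.67 = 1.82 m/s^2.

1.82 m/s^2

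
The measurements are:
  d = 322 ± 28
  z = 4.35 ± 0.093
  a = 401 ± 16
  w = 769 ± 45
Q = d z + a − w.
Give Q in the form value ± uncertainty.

1030 ± 134

Let p = d·z = 1400. δp/p = √((1·δd/d)² + (1·δz/z)²) = √(0.00756 + 0.000457) = 0.0895, so δp = 125.
Q = p + a − w: δQ = √(δp² + δa² + δw²) = √(15700 + 256 + 2020) = 134
Q = 1030.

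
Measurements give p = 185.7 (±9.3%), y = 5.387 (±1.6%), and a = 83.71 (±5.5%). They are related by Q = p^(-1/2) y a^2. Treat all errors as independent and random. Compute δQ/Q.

0.120

Since Q is a product/quotient, work with relative uncertainties:
  (−½·δp/p)² = (-0.5×0.0930)² = 0.00216;  (1·δy/y)² = (1×0.0160)² = 0.000256;  (2·δa/a)² = (2×0.0550)² = 0.0121
δQ/Q = √(0.0145) = 0.120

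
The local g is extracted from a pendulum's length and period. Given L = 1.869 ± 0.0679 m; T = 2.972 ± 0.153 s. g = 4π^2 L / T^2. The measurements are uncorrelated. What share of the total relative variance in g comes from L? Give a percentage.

11.1%

(δg/g)² = (1·δL/L)² + (-2·δT/T)²
  L term: (1×0.0363)² = 0.00132
  T term: (-2×0.0515)² = 0.0106
Total = 0.0119. Share from L = 0.00132/0.0119 = 0.111.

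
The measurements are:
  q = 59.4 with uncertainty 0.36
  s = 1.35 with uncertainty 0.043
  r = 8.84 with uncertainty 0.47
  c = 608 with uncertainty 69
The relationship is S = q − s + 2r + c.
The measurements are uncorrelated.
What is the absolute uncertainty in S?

69.0

Sums and differences: (δS)² = Σ (cᵢ δxᵢ)².
  (δq)² = 0.130;  (δs)² = 0.00185;  (2·δr)² = 0.884;  (δc)² = 4760
δS = √(4760) = 69.0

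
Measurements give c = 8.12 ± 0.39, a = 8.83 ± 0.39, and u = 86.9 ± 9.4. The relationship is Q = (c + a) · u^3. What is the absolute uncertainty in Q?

3.63e+06

Let w = c + a = 16.9. δw = √(δc² + δa²) = √(0.152 + 0.152) = 0.552, so δw/w = 0.0325.
Q is then a monomial in w, u:
δQ/Q = √((δw/w)² + (3·δu/u)²) = √(0.00106 + 0.105) = 0.326
Q = 1.11e+07, so δQ = 0.326 × 1.11e+07 = 3.63e+06.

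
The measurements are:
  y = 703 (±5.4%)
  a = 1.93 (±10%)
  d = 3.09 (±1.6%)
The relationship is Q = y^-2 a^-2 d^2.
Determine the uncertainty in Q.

1.19e-06

Each factor contributes (exponent × relative error)² to (δQ/Q)²:
  (-2·δy/y)² = (-2×0.0540)² = 0.0117;  (-2·δa/a)² = (-2×0.100)² = 0.0400;  (2·δd/d)² = (2×0.0160)² = 0.00102
δQ/Q = √(0.0527) = 0.230
Q = 5.19e-06, so δQ = 0.230 × 5.19e-06 = 1.19e-06.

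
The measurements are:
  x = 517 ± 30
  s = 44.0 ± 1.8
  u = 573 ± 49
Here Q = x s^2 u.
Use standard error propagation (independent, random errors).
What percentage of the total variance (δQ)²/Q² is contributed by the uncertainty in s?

38.5%

(δQ/Q)² = (1·δx/x)² + (2·δs/s)² + (1·δu/u)²
  x term: (1×0.0580)² = 0.00337
  s term: (2×0.0409)² = 0.00669
  u term: (1×0.0855)² = 0.00731
Total = 0.0174. Share from s = 0.00669/0.0174 = 0.385.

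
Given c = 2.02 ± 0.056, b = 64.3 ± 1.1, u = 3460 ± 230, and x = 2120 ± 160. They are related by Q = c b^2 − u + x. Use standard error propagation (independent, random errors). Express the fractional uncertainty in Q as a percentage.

Let p = c·b^2 = 8350. δp/p = √((1·δc/c)² + (2·δb/b)²) = √(0.000769 + 0.00117) = 0.0440, so δp = 368.
Q = p − u + x: δQ = √(δp² + δu² + δx²) = √(1.35e+05 + 52900 + 25600) = 462
Q = 7010, so δQ/Q = 462/7010 = 0.0659.

6.59%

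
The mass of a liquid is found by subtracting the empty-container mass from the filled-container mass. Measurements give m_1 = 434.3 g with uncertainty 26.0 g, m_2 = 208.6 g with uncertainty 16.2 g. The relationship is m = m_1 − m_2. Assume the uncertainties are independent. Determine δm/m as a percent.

Sums and differences: (δm)² = Σ (cᵢ δxᵢ)².
  (δm_1)² = 676;  (δm_2)² = 262
δm = √(938) = 30.6 g
m = 225.7 g, so δm/m = 30.6/225.7 = 0.136.

13.6%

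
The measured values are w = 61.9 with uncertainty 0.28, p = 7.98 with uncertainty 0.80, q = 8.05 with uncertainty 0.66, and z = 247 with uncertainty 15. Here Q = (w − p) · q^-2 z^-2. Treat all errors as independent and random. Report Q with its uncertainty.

(1.36 ± 0.279) × 10^-5

Let u = w − p = 53.9. δu = √(δw² + δp²) = √(0.0784 + 0.640) = 0.848, so δu/u = 0.0157.
Q is then a monomial in u, q, z:
δQ/Q = √((δu/u)² + (-2·δq/q)² + (-2·δz/z)²) = √(0.000247 + 0.0269 + 0.0148) = 0.205
Q = 1.36e-05, so δQ = 0.205 × 1.36e-05 = 2.79e-06.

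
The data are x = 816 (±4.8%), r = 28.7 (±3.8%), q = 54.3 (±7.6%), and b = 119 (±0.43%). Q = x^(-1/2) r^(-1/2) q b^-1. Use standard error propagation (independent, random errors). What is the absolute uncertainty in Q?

0.000245

For a monomial Q ∝ x^(-1/2), r^(-1/2), q, b^-1, fractional errors add in quadrature:
  (−½·δx/x)² = (-0.5×0.0480)² = 0.000576;  (−½·δr/r)² = (-0.5×0.0380)² = 0.000361;  (1·δq/q)² = (1×0.0760)² = 0.00578;  (-1·δb/b)² = (-1×0.00430)² = 1.85e-05
δQ/Q = √(0.00673) = 0.0820
Q = 0.00298, so δQ = 0.0820 × 0.00298 = 0.000245.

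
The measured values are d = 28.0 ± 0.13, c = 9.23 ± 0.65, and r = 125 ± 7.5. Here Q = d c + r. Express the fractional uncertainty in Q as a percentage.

5.14%

Let p = d·c = 258. δp/p = √((1·δd/d)² + (1·δc/c)²) = √(2.16e-05 + 0.00496) = 0.0706, so δp = 18.2.
Q = p + r: δQ = √(δp² + δr²) = √(333 + 56.2) = 19.7
Q = 383, so δQ/Q = 19.7/383 = 0.0514.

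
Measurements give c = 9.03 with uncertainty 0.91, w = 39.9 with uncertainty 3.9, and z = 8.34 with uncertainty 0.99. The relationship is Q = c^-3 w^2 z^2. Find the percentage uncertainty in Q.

Since Q is a product/quotient, work with relative uncertainties:
  (-3·δc/c)² = (-3×0.101)² = 0.0914;  (2·δw/w)² = (2×0.0977)² = 0.0382;  (2·δz/z)² = (2×0.119)² = 0.0564
δQ/Q = √(0.186) = 0.431

43.1%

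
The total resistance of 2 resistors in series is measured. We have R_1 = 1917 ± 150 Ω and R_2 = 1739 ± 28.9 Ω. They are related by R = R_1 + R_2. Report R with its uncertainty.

For a sum/difference, combine absolute errors in quadrature:
  (δR_1)² = 22500;  (δR_2)² = 835
δR = √(23300) = 153 Ω
R = 3656 Ω.

3656 ± 153 Ω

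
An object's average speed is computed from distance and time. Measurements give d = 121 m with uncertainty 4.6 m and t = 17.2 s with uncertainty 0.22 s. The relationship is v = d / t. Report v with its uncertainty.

7.03 ± 0.282 m/s

v is a product of powers, so relative uncertainties combine in quadrature:
  (1·δd/d)² = (1×0.0380)² = 0.00145;  (-1·δt/t)² = (-1×0.0128)² = 0.000164
δv/v = √(0.00161) = 0.0401
v = 7.03 m/s, so δv = 0.0401 × 7.03 = 0.282 m/s.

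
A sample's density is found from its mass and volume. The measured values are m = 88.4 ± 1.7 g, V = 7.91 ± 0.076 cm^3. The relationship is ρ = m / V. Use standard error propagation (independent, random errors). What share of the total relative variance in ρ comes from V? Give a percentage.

(δρ/ρ)² = (1·δm/m)² + (-1·δV/V)²
  m term: (1×0.0192)² = 0.000370
  V term: (-1×0.00961)² = 9.23e-05
Total = 0.000462. Share from V = 9.23e-05/0.000462 = 0.200.

20.0%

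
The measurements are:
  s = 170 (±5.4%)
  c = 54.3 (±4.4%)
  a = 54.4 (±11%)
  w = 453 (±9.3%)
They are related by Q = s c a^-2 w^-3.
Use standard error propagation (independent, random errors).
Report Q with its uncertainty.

(3.36 ± 1.21) × 10^-8

Since Q is a product/quotient, work with relative uncertainties:
  (1·δs/s)² = (1×0.0540)² = 0.00292;  (1·δc/c)² = (1×0.0440)² = 0.00194;  (-2·δa/a)² = (-2×0.110)² = 0.0484;  (-3·δw/w)² = (-3×0.0930)² = 0.0778
δQ/Q = √(0.131) = 0.362
Q = 3.36e-08, so δQ = 0.362 × 3.36e-08 = 1.21e-08.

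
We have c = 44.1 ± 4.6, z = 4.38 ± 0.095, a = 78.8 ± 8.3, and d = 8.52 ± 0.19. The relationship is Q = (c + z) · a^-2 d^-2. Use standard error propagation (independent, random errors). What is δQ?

2.53e-05

Let u = c + z = 48.5. δu = √(δc² + δz²) = √(21.2 + 0.00903) = 4.60, so δu/u = 0.0949.
Q is then a monomial in u, a, d:
δQ/Q = √((δu/u)² + (-2·δa/a)² + (-2·δd/d)²) = √(0.00901 + 0.0444 + 0.00199) = 0.235
Q = 0.000108, so δQ = 0.235 × 0.000108 = 2.53e-05.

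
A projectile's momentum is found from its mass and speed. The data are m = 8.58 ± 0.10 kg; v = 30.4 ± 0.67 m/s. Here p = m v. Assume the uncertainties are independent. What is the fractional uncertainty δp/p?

0.0249

Each factor contributes (exponent × relative error)² to (δp/p)²:
  (1·δm/m)² = (1×0.0117)² = 0.000136;  (1·δv/v)² = (1×0.0220)² = 0.000486
δp/p = √(0.000622) = 0.0249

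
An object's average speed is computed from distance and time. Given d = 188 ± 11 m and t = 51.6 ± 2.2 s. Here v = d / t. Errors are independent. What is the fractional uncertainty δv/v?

Products/powers → add relative errors in quadrature, weighted by exponent:
  (1·δd/d)² = (1×0.0585)² = 0.00342;  (-1·δt/t)² = (-1×0.0426)² = 0.00182
δv/v = √(0.00524) = 0.0724

0.0724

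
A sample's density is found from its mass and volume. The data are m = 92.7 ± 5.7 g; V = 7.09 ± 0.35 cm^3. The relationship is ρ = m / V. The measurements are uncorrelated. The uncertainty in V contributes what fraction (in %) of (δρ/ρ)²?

(δρ/ρ)² = (1·δm/m)² + (-1·δV/V)²
  m term: (1×0.0615)² = 0.00378
  V term: (-1×0.0494)² = 0.00244
Total = 0.00622. Share from V = 0.00244/0.00622 = 0.392.

39.2%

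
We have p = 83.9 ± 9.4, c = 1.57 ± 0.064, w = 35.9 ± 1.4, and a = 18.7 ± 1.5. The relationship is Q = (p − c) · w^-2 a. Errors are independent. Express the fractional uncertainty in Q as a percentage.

Let u = p − c = 82.3. δu = √(δp² + δc²) = √(88.4 + 0.00410) = 9.40, so δu/u = 0.114.
Q is then a monomial in u, w, a:
δQ/Q = √((δu/u)² + (-2·δw/w)² + (1·δa/a)²) = √(0.0130 + 0.00608 + 0.00643) = 0.160

16.0%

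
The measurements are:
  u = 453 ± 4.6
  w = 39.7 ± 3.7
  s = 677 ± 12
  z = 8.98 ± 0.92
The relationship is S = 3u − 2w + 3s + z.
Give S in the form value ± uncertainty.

3320 ± 39.3

Sums and differences: (δS)² = Σ (cᵢ δxᵢ)².
  (3·δu)² = 190;  (2·δw)² = 54.8;  (3·δs)² = 1300;  (δz)² = 0.846
δS = √(1540) = 39.3
S = 3320.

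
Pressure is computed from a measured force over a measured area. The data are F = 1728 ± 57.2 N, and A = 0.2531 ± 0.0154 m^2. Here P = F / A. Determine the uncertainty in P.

473 Pa

Products/powers → add relative errors in quadrature, weighted by exponent:
  (1·δF/F)² = (1×0.0331)² = 0.00110;  (-1·δA/A)² = (-1×0.0608)² = 0.00370
δP/P = √(0.00480) = 0.0693
P = 6827 Pa, so δP = 0.0693 × 6827 = 473 Pa.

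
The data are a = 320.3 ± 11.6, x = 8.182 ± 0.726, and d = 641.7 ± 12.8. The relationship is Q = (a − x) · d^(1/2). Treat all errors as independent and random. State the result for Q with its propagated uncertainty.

Let u = a − x = 312.1. δu = √(δa² + δx²) = √(135 + 0.527) = 11.6, so δu/u = 0.0372.
Q is then a monomial in u, d:
δQ/Q = √((δu/u)² + (½·δd/d)²) = √(0.00139 + 9.95e-05) = 0.0386
Q = 7907, so δQ = 0.0386 × 7907 = 305.

7907 ± 305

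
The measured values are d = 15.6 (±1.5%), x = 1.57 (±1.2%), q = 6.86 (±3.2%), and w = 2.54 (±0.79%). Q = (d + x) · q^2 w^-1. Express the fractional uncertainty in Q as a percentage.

Let u = d + x = 17.2. δu = √(δd² + δx²) = √(0.0548 + 0.000355) = 0.235, so δu/u = 0.0137.
Q is then a monomial in u, q, w:
δQ/Q = √((δu/u)² + (2·δq/q)² + (-1·δw/w)²) = √(0.000187 + 0.00410 + 6.24e-05) = 0.0659

6.59%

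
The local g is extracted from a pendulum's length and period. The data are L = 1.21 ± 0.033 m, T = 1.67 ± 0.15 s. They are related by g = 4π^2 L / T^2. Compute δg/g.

0.182

For a monomial g ∝ L, T^-2, fractional errors add in quadrature:
  (1·δL/L)² = (1×0.0273)² = 0.000744;  (-2·δT/T)² = (-2×0.0898)² = 0.0323
δg/g = √(0.0330) = 0.182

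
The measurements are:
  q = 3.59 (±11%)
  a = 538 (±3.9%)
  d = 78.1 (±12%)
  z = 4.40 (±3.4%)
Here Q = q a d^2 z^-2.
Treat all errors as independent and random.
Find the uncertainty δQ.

Each factor contributes (exponent × relative error)² to (δQ/Q)²:
  (1·δq/q)² = (1×0.110)² = 0.0121;  (1·δa/a)² = (1×0.0390)² = 0.00152;  (2·δd/d)² = (2×0.120)² = 0.0576;  (-2·δz/z)² = (-2×0.0340)² = 0.00462
δQ/Q = √(0.0758) = 0.275
Q = 6.09e+05, so δQ = 0.275 × 6.09e+05 = 1.68e+05.

1.68e+05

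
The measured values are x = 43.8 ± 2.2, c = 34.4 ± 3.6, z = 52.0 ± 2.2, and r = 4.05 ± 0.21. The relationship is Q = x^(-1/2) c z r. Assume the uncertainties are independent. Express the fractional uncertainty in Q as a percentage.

12.7%

Q is a product of powers, so relative uncertainties combine in quadrature:
  (−½·δx/x)² = (-0.5×0.0502)² = 0.000631;  (1·δc/c)² = (1×0.105)² = 0.0110;  (1·δz/z)² = (1×0.0423)² = 0.00179;  (1·δr/r)² = (1×0.0519)² = 0.00269
δQ/Q = √(0.0161) = 0.127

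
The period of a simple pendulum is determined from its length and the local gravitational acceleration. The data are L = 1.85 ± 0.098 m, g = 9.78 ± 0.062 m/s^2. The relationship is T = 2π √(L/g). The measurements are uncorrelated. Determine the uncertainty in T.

0.0729 s

Each factor contributes (exponent × relative error)² to (δT/T)²:
  (½·δL/L)² = (0.5×0.0530)² = 0.000702;  (−½·δg/g)² = (-0.5×0.00634)² = 1e-05
δT/T = √(0.000712) = 0.0267
T = 2.73 s, so δT = 0.0267 × 2.73 = 0.0729 s.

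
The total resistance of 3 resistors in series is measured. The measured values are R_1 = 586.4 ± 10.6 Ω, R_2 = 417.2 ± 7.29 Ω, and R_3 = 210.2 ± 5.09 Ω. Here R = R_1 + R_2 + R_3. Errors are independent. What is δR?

Sums and differences: (δR)² = Σ (cᵢ δxᵢ)².
  (δR_1)² = 112;  (δR_2)² = 53.1;  (δR_3)² = 25.9
δR = √(191) = 13.8 Ω

13.8 Ω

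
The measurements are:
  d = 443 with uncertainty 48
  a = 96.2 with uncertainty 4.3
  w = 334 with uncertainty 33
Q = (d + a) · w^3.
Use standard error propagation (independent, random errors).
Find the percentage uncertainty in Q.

31.0%

Let u = d + a = 539. δu = √(δd² + δa²) = √(2300 + 18.5) = 48.2, so δu/u = 0.0894.
Q is then a monomial in u, w:
δQ/Q = √((δu/u)² + (3·δw/w)²) = √(0.00799 + 0.0879) = 0.310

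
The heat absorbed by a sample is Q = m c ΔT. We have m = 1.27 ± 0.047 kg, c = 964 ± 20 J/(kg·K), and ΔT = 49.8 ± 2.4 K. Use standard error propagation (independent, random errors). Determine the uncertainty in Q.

For a monomial Q ∝ m, c, ΔT, fractional errors add in quadrature:
  (1·δm/m)² = (1×0.0370)² = 0.00137;  (1·δc/c)² = (1×0.0207)² = 0.000430;  (1·δΔT/ΔT)² = (1×0.0482)² = 0.00232
δQ/Q = √(0.00412) = 0.0642
Q = 61000 J, so δQ = 0.0642 × 61000 = 3910 J.

3910 J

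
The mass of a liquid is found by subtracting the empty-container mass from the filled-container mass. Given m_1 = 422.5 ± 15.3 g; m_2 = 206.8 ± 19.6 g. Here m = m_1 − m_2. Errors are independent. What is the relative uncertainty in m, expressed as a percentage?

11.5%

For a sum/difference, combine absolute errors in quadrature:
  (δm_1)² = 234;  (δm_2)² = 384
δm = √(618) = 24.9 g
m = 215.7 g, so δm/m = 24.9/215.7 = 0.115.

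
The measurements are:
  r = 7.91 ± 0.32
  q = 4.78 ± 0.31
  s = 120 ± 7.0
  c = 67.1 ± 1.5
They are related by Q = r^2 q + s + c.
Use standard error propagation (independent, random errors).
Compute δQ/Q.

0.0655

Let p = r^2·q = 299. δp/p = √((2·δr/r)² + (1·δq/q)²) = √(0.00655 + 0.00421) = 0.104, so δp = 31.0.
Q = p + s + c: δQ = √(δp² + δs² + δc²) = √(962 + 49.0 + 2.25) = 31.8
Q = 486, so δQ/Q = 31.8/486 = 0.0655.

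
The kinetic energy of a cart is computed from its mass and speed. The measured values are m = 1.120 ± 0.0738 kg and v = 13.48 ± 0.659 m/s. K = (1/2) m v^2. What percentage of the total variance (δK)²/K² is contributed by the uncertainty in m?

(δK/K)² = (1·δm/m)² + (2·δv/v)²
  m term: (1×0.0659)² = 0.00434
  v term: (2×0.0489)² = 0.00956
Total = 0.0139. Share from m = 0.00434/0.0139 = 0.312.

31.2%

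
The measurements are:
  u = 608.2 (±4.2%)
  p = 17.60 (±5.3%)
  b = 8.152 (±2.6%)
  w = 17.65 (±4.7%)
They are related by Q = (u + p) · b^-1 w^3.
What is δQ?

62900

Let h = u + p = 625.8. δh = √(δu² + δp²) = √(653 + 0.870) = 25.6, so δh/h = 0.0408.
Q is then a monomial in h, b, w:
δQ/Q = √((δh/h)² + (-1·δb/b)² + (3·δw/w)²) = √(0.00167 + 0.000676 + 0.0199) = 0.149
Q = 422100, so δQ = 0.149 × 422100 = 62900.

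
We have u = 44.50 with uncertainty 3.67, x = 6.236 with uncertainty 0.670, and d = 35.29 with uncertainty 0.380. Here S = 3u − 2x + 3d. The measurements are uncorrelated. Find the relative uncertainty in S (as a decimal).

0.0491

S is a linear combination, so absolute uncertainties add in quadrature:
  (3·δu)² = 121;  (2·δx)² = 1.80;  (3·δd)² = 1.30
δS = √(124) = 11.1
S = 226.9, so δS/S = 11.1/226.9 = 0.0491.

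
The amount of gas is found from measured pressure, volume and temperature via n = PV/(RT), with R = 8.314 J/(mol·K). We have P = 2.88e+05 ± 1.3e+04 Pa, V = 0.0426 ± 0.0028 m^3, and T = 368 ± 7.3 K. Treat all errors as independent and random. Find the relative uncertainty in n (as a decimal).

0.0822

Relative error in a monomial: (δn/n)² = Σ (nᵢ · δxᵢ/xᵢ)².
  (1·δP/P)² = (1×0.0451)² = 0.00204;  (1·δV/V)² = (1×0.0657)² = 0.00432;  (-1·δT/T)² = (-1×0.0198)² = 0.000394
δn/n = √(0.00675) = 0.0822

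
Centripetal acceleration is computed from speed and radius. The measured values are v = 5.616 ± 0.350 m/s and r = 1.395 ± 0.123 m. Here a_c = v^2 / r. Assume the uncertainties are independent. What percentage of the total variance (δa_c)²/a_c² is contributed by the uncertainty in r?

(δa_c/a_c)² = (2·δv/v)² + (-1·δr/r)²
  v term: (2×0.0623)² = 0.0155
  r term: (-1×0.0882)² = 0.00777
Total = 0.0233. Share from r = 0.00777/0.0233 = 0.334.

33.4%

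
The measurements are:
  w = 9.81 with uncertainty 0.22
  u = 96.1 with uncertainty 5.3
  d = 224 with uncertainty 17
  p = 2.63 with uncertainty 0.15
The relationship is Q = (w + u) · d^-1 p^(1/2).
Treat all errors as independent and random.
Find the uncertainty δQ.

Let h = w + u = 106. δh = √(δw² + δu²) = √(0.0484 + 28.1) = 5.30, so δh/h = 0.0501.
Q is then a monomial in h, d, p:
δQ/Q = √((δh/h)² + (-1·δd/d)² + (½·δp/p)²) = √(0.00251 + 0.00576 + 0.000813) = 0.0953
Q = 0.767, so δQ = 0.0953 × 0.767 = 0.0731.

0.0731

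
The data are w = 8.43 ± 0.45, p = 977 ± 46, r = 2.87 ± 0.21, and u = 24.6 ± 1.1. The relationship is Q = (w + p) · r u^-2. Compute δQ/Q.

Let h = w + p = 985. δh = √(δw² + δp²) = √(0.203 + 2120) = 46.0, so δh/h = 0.0467.
Q is then a monomial in h, r, u:
δQ/Q = √((δh/h)² + (1·δr/r)² + (-2·δu/u)²) = √(0.00218 + 0.00535 + 0.00800) = 0.125

0.125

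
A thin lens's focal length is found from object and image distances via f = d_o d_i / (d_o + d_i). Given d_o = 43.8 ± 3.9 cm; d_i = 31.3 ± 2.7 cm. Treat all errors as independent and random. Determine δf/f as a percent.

6.25%

∂f/∂d_o = (d_i/(d_o+d_i))² = 0.174;  ∂f/∂d_i = (d_o/(d_o+d_i))² = 0.340
δf = √((∂f/∂d_o · δd_o)² + (∂f/∂d_i · δd_i)²) = √(0.459 + 0.843) = 1.14 cm
f = 18.3 cm, so δf/f = 1.14/18.3 = 0.0625.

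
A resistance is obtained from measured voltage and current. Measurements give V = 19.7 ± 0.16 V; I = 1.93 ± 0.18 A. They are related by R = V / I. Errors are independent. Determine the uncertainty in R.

Relative error in a monomial: (δR/R)² = Σ (nᵢ · δxᵢ/xᵢ)².
  (1·δV/V)² = (1×0.00812)² = 6.6e-05;  (-1·δI/I)² = (-1×0.0933)² = 0.00870
δR/R = √(0.00876) = 0.0936
R = 10.2 Ω, so δR = 0.0936 × 10.2 = 0.956 Ω.

0.956 Ω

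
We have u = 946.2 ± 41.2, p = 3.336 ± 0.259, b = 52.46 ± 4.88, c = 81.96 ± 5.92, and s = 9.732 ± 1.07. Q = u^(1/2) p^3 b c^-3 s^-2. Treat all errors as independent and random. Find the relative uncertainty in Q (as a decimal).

0.398

Q is a product of powers, so relative uncertainties combine in quadrature:
  (½·δu/u)² = (0.5×0.0435)² = 0.000474;  (3·δp/p)² = (3×0.0776)² = 0.0542;  (1·δb/b)² = (1×0.0930)² = 0.00865;  (-3·δc/c)² = (-3×0.0722)² = 0.0470;  (-2·δs/s)² = (-2×0.110)² = 0.0484
δQ/Q = √(0.159) = 0.398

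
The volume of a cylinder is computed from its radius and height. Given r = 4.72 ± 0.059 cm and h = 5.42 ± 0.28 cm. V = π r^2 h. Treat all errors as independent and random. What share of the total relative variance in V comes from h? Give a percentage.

(δV/V)² = (2·δr/r)² + (1·δh/h)²
  r term: (2×0.0125)² = 0.000625
  h term: (1×0.0517)² = 0.00267
Total = 0.00329. Share from h = 0.00267/0.00329 = 0.810.

81.0%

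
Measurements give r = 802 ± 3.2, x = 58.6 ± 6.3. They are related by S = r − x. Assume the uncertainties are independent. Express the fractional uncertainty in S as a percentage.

S is a linear combination, so absolute uncertainties add in quadrature:
  (δr)² = 10.2;  (δx)² = 39.7
δS = √(49.9) = 7.07
S = 743, so δS/S = 7.07/743 = 0.00951.

0.951%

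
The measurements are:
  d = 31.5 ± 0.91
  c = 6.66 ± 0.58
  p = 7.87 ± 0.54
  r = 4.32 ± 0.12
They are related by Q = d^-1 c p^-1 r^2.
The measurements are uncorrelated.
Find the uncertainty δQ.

Q is a product of powers, so relative uncertainties combine in quadrature:
  (-1·δd/d)² = (-1×0.0289)² = 0.000835;  (1·δc/c)² = (1×0.0871)² = 0.00758;  (-1·δp/p)² = (-1×0.0686)² = 0.00471;  (2·δr/r)² = (2×0.0278)² = 0.00309
δQ/Q = √(0.0162) = 0.127
Q = 0.501, so δQ = 0.127 × 0.501 = 0.0638.

0.0638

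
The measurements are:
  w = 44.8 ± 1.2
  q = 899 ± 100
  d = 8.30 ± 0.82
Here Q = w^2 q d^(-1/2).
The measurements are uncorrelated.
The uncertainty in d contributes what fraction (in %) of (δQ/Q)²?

13.8%

(δQ/Q)² = (2·δw/w)² + (1·δq/q)² + (−½·δd/d)²
  w term: (2×0.0268)² = 0.00287
  q term: (1×0.111)² = 0.0124
  d term: (-0.5×0.0988)² = 0.00244
Total = 0.0177. Share from d = 0.00244/0.0177 = 0.138.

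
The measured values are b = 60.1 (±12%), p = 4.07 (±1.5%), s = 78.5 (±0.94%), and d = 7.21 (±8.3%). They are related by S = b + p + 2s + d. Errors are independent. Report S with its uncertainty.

228 ± 7.39

Each term contributes (cᵢ δxᵢ)² to (δS)²:
  (δb)² = 52.0;  (δp)² = 0.00373;  (2·δs)² = 2.18;  (δd)² = 0.358
δS = √(54.6) = 7.39
S = 228.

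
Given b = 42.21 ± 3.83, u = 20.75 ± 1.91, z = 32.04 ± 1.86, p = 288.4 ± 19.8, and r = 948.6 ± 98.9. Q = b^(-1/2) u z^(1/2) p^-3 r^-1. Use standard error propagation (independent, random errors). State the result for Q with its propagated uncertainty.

(7.945 ± 2.02) × 10^-10

Products/powers → add relative errors in quadrature, weighted by exponent:
  (−½·δb/b)² = (-0.5×0.0907)² = 0.00206;  (1·δu/u)² = (1×0.0920)² = 0.00847;  (½·δz/z)² = (0.5×0.0581)² = 0.000843;  (-3·δp/p)² = (-3×0.0687)² = 0.0424;  (-1·δr/r)² = (-1×0.104)² = 0.0109
δQ/Q = √(0.0647) = 0.254
Q = 7.945e-10, so δQ = 0.254 × 7.945e-10 = 2.02e-10.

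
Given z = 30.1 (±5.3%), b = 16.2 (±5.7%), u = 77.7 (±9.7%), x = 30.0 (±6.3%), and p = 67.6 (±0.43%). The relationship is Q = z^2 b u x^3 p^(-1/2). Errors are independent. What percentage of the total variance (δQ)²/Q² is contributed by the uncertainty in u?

15.8%

(δQ/Q)² = (2·δz/z)² + (1·δb/b)² + (1·δu/u)² + (3·δx/x)² + (−½·δp/p)²
  z term: (2×0.0530)² = 0.0112
  b term: (1×0.0570)² = 0.00325
  u term: (1×0.0970)² = 0.00941
  x term: (3×0.0630)² = 0.0357
  p term: (-0.5×0.00430)² = 4.62e-06
Total = 0.0596. Share from u = 0.00941/0.0596 = 0.158.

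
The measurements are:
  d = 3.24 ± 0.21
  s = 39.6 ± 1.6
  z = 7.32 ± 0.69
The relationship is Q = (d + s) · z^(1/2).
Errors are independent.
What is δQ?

6.99

Let u = d + s = 42.8. δu = √(δd² + δs²) = √(0.0441 + 2.56) = 1.61, so δu/u = 0.0377.
Q is then a monomial in u, z:
δQ/Q = √((δu/u)² + (½·δz/z)²) = √(0.00142 + 0.00222) = 0.0603
Q = 116, so δQ = 0.0603 × 116 = 6.99.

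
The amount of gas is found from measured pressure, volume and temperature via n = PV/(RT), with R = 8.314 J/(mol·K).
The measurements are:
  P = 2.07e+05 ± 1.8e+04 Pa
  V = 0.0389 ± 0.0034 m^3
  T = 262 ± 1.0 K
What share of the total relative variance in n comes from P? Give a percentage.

(δn/n)² = (1·δP/P)² + (1·δV/V)² + (-1·δT/T)²
  P term: (1×0.0870)² = 0.00756
  V term: (1×0.0874)² = 0.00764
  T term: (-1×0.00382)² = 1.46e-05
Total = 0.0152. Share from P = 0.00756/0.0152 = 0.497.

49.7%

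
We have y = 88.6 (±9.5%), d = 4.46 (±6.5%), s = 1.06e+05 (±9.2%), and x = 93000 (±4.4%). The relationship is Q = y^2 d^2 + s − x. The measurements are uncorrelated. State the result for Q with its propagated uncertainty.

(1.69 ± 0.375) × 10^5

Let p = y^2·d^2 = 1.56e+05. δp/p = √((2·δy/y)² + (2·δd/d)²) = √(0.0361 + 0.0169) = 0.230, so δp = 35900.
Q = p + s − x: δQ = √(δp² + δs² + δx²) = √(1.29e+09 + 9.51e+07 + 1.67e+07) = 37500
Q = 1.69e+05.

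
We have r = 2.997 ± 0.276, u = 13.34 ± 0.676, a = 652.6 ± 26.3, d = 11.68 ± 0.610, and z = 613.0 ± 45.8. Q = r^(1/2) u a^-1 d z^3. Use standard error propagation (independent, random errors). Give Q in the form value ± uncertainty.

(9.521 ± 2.32) × 10^7

Each factor contributes (exponent × relative error)² to (δQ/Q)²:
  (½·δr/r)² = (0.5×0.0921)² = 0.00212;  (1·δu/u)² = (1×0.0507)² = 0.00257;  (-1·δa/a)² = (-1×0.0403)² = 0.00162;  (1·δd/d)² = (1×0.0522)² = 0.00273;  (3·δz/z)² = (3×0.0747)² = 0.0502
δQ/Q = √(0.0593) = 0.243
Q = 9.521e+07, so δQ = 0.243 × 9.521e+07 = 2.32e+07.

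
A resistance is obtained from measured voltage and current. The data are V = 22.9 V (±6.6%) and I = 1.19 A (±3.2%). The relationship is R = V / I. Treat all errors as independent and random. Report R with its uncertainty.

Relative error in a monomial: (δR/R)² = Σ (nᵢ · δxᵢ/xᵢ)².
  (1·δV/V)² = (1×0.0660)² = 0.00436;  (-1·δI/I)² = (-1×0.0320)² = 0.00102
δR/R = √(0.00538) = 0.0733
R = 19.2 Ω, so δR = 0.0733 × 19.2 = 1.41 Ω.

19.2 ± 1.41 Ω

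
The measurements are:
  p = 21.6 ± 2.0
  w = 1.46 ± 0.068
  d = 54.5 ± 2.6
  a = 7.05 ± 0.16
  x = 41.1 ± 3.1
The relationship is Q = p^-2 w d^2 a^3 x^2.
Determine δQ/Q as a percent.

27.0%

Q is a product of powers, so relative uncertainties combine in quadrature:
  (-2·δp/p)² = (-2×0.0926)² = 0.0343;  (1·δw/w)² = (1×0.0466)² = 0.00217;  (2·δd/d)² = (2×0.0477)² = 0.00910;  (3·δa/a)² = (3×0.0227)² = 0.00464;  (2·δx/x)² = (2×0.0754)² = 0.0228
δQ/Q = √(0.0730) = 0.270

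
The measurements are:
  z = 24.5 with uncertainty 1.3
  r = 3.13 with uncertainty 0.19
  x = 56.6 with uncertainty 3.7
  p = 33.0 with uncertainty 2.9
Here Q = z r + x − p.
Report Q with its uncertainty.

Let w = z·r = 76.7. δw/w = √((1·δz/z)² + (1·δr/r)²) = √(0.00282 + 0.00368) = 0.0806, so δw = 6.18.
Q = w + x − p: δQ = √(δw² + δx² + δp²) = √(38.2 + 13.7 + 8.41) = 7.77
Q = 100.

100 ± 7.77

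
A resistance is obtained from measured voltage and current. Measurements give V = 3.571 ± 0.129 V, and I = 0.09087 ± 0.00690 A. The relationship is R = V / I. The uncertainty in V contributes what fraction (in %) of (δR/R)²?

18.5%

(δR/R)² = (1·δV/V)² + (-1·δI/I)²
  V term: (1×0.0361)² = 0.00130
  I term: (-1×0.0759)² = 0.00577
Total = 0.00707. Share from V = 0.00130/0.00707 = 0.185.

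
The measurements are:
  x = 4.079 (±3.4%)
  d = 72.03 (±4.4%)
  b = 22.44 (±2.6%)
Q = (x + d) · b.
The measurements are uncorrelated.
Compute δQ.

Let u = x + d = 76.11. δu = √(δx² + δd²) = √(0.0192 + 10.0) = 3.17, so δu/u = 0.0417.
Q is then a monomial in u, b:
δQ/Q = √((δu/u)² + (1·δb/b)²) = √(0.00174 + 0.000676) = 0.0491
Q = 1708, so δQ = 0.0491 × 1708 = 83.9.

83.9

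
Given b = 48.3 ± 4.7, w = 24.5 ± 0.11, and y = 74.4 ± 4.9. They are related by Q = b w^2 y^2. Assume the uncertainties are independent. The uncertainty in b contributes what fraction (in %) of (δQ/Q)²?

(δQ/Q)² = (1·δb/b)² + (2·δw/w)² + (2·δy/y)²
  b term: (1×0.0973)² = 0.00947
  w term: (2×0.00449)² = 8.06e-05
  y term: (2×0.0659)² = 0.0174
Total = 0.0269. Share from b = 0.00947/0.0269 = 0.352.

35.2%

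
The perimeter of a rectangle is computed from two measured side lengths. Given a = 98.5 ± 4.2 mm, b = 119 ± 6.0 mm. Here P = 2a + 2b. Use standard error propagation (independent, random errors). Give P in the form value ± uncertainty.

For a sum/difference, combine absolute errors in quadrature:
  (2·δa)² = 70.6;  (2·δb)² = 144
δP = √(215) = 14.6 mm
P = 435 mm.

435 ± 14.6 mm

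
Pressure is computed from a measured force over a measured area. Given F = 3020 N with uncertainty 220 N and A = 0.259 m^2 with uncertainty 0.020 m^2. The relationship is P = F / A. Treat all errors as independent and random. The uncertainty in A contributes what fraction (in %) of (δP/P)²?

52.9%

(δP/P)² = (1·δF/F)² + (-1·δA/A)²
  F term: (1×0.0728)² = 0.00531
  A term: (-1×0.0772)² = 0.00596
Total = 0.0113. Share from A = 0.00596/0.0113 = 0.529.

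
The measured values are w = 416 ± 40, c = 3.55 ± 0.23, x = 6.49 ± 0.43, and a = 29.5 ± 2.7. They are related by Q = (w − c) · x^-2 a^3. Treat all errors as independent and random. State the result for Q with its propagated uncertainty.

(2.51 ± 0.804) × 10^5

Let u = w − c = 412. δu = √(δw² + δc²) = √(1600 + 0.0529) = 40.0, so δu/u = 0.0970.
Q is then a monomial in u, x, a:
δQ/Q = √((δu/u)² + (-2·δx/x)² + (3·δa/a)²) = √(0.00941 + 0.0176 + 0.0754) = 0.320
Q = 2.51e+05, so δQ = 0.320 × 2.51e+05 = 80400.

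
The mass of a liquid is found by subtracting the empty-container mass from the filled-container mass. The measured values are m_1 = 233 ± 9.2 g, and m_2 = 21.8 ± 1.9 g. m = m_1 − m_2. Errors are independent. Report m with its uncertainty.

For a sum/difference, combine absolute errors in quadrature:
  (δm_1)² = 84.6;  (δm_2)² = 3.61
δm = √(88.2) = 9.39 g
m = 211 g.

211 ± 9.39 g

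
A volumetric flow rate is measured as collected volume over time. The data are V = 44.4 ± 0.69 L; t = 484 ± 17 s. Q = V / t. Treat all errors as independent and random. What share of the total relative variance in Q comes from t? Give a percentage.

(δQ/Q)² = (1·δV/V)² + (-1·δt/t)²
  V term: (1×0.0155)² = 0.000242
  t term: (-1×0.0351)² = 0.00123
Total = 0.00148. Share from t = 0.00123/0.00148 = 0.836.

83.6%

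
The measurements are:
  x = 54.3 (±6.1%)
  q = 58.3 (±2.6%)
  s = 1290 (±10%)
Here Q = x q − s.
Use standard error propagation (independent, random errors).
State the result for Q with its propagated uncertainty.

Let p = x·q = 3170. δp/p = √((1·δx/x)² + (1·δq/q)²) = √(0.00372 + 0.000676) = 0.0663, so δp = 210.
Q = p − s: δQ = √(δp² + δs²) = √(44100 + 16600) = 246
Q = 1880.

1880 ± 246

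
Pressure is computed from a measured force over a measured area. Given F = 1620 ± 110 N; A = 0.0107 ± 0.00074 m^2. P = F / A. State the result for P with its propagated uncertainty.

(1.51 ± 0.147) × 10^5 Pa

P is a product of powers, so relative uncertainties combine in quadrature:
  (1·δF/F)² = (1×0.0679)² = 0.00461;  (-1·δA/A)² = (-1×0.0692)² = 0.00478
δP/P = √(0.00939) = 0.0969
P = 1.51e+05 Pa, so δP = 0.0969 × 1.51e+05 = 14700 Pa.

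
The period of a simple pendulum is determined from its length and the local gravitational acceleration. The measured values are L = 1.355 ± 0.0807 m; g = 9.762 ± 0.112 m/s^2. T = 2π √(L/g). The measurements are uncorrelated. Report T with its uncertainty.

2.341 ± 0.0710 s

Products/powers → add relative errors in quadrature, weighted by exponent:
  (½·δL/L)² = (0.5×0.0596)² = 0.000887;  (−½·δg/g)² = (-0.5×0.0115)² = 3.29e-05
δT/T = √(0.000920) = 0.0303
T = 2.341 s, so δT = 0.0303 × 2.341 = 0.0710 s.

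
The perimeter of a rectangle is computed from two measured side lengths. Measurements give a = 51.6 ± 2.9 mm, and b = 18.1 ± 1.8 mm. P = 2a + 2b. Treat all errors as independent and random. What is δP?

6.83 mm

Absolute uncertainties add in quadrature for a linear combination:
  (2·δa)² = 33.6;  (2·δb)² = 13.0
δP = √(46.6) = 6.83 mm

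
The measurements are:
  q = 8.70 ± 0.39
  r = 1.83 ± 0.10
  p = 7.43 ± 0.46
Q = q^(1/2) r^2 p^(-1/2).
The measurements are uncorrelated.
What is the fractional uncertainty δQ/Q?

0.116

Each factor contributes (exponent × relative error)² to (δQ/Q)²:
  (½·δq/q)² = (0.5×0.0448)² = 0.000502;  (2·δr/r)² = (2×0.0546)² = 0.0119;  (−½·δp/p)² = (-0.5×0.0619)² = 0.000958
δQ/Q = √(0.0134) = 0.116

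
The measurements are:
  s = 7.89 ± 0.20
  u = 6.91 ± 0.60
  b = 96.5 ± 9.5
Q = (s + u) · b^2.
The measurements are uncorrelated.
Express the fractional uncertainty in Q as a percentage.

20.1%

Let w = s + u = 14.8. δw = √(δs² + δu²) = √(0.0400 + 0.360) = 0.632, so δw/w = 0.0427.
Q is then a monomial in w, b:
δQ/Q = √((δw/w)² + (2·δb/b)²) = √(0.00183 + 0.0388) = 0.201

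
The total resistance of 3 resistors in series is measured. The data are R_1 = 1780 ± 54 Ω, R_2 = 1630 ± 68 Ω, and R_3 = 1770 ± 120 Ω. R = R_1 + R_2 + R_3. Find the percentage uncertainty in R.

2.86%

Each term contributes (cᵢ δxᵢ)² to (δR)²:
  (δR_1)² = 2920;  (δR_2)² = 4620;  (δR_3)² = 14400
δR = √(21900) = 148 Ω
R = 5180 Ω, so δR/R = 148/5180 = 0.0286.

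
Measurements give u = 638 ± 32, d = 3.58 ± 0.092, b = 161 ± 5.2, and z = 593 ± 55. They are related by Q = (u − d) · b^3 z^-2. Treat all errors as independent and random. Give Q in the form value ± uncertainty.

7530 ± 1620

Let w = u − d = 634. δw = √(δu² + δd²) = √(1020 + 0.00846) = 32.0, so δw/w = 0.0504.
Q is then a monomial in w, b, z:
δQ/Q = √((δw/w)² + (3·δb/b)² + (-2·δz/z)²) = √(0.00254 + 0.00939 + 0.0344) = 0.215
Q = 7530, so δQ = 0.215 × 7530 = 1620.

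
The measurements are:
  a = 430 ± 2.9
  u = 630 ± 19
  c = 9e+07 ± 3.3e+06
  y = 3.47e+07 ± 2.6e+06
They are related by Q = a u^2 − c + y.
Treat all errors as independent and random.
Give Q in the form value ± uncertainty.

(1.15 ± 0.112) × 10^8

Let p = a·u^2 = 1.71e+08. δp/p = √((1·δa/a)² + (2·δu/u)²) = √(4.55e-05 + 0.00364) = 0.0607, so δp = 1.04e+07.
Q = p − c + y: δQ = √(δp² + δc² + δy²) = √(1.07e+14 + 1.09e+13 + 6.76e+12) = 1.12e+07
Q = 1.15e+08.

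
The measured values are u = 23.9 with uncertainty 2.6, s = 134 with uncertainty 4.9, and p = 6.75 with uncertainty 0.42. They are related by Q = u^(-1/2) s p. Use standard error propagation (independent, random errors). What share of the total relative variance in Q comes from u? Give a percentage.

36.2%

(δQ/Q)² = (−½·δu/u)² + (1·δs/s)² + (1·δp/p)²
  u term: (-0.5×0.109)² = 0.00296
  s term: (1×0.0366)² = 0.00134
  p term: (1×0.0622)² = 0.00387
Total = 0.00817. Share from u = 0.00296/0.00817 = 0.362.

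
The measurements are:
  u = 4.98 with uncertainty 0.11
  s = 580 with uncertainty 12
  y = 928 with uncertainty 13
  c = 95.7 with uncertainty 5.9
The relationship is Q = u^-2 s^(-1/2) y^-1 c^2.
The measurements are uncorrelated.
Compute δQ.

0.00218

Each factor contributes (exponent × relative error)² to (δQ/Q)²:
  (-2·δu/u)² = (-2×0.0221)² = 0.00195;  (−½·δs/s)² = (-0.5×0.0207)² = 0.000107;  (-1·δy/y)² = (-1×0.0140)² = 0.000196;  (2·δc/c)² = (2×0.0617)² = 0.0152
δQ/Q = √(0.0175) = 0.132
Q = 0.0165, so δQ = 0.132 × 0.0165 = 0.00218.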